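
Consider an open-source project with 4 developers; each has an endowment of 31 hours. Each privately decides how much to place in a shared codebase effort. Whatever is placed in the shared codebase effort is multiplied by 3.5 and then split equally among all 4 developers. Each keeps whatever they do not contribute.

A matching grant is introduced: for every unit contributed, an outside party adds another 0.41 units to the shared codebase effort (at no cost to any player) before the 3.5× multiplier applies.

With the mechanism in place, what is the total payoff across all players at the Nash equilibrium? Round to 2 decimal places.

611.94 hours

Under the mechanism each unit contributed yields 3.5 × 1.41 / 4 = 1.2338 back to its contributor per unit of net cost, which exceeds 1, making full contribution the dominant choice for everyone.
So the Nash equilibrium is full contribution by all 4; the group earns 3.5 × 1.41 × 124 = 611.94.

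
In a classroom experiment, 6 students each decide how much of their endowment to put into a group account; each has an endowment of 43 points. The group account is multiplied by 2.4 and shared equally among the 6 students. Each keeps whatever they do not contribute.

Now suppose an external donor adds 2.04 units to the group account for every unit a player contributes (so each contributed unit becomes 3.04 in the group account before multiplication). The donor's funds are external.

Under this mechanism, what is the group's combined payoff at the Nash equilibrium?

1882.37 points

With the mechanism, a contributed unit returns 2.4 × 3.04 / 6 = 1.2160 per unit of net cost to the contributor — now above 1 — so contributing fully is weakly dominant for every player.
So the Nash equilibrium is full contribution by all 6; the group earns 2.4 × 3.04 × 258 = 1882.37.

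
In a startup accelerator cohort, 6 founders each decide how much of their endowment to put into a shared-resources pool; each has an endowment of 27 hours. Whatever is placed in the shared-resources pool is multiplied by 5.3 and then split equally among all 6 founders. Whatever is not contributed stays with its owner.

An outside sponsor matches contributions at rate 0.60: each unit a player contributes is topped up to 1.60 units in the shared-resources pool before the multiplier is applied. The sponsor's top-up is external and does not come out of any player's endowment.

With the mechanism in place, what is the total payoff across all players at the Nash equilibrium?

1373.76 hours

Under the mechanism each unit contributed yields 5.3 × 1.60 / 6 = 1.4133 back to its contributor per unit of net cost, which exceeds 1, making full contribution the dominant choice for everyone.
At the Nash equilibrium everyone contributes 27. Group total payoff = 5.3 × 1.60 × 162 = 1373.76.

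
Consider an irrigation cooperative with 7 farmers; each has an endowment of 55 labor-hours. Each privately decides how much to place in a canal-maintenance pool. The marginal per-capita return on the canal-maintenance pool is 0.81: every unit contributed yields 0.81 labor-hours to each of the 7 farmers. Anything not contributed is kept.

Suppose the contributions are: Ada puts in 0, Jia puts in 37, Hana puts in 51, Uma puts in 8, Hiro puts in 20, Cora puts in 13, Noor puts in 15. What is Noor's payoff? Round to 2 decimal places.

Total contributed: 0 + 37 + 51 + 8 + 20 + 13 + 15 = 144.
Each receives 0.81 × 144 = 116.64 from the canal-maintenance pool.
Noor keeps 55 − 15 = 40, so Noor's payoff is 40 + 116.64 = 156.64.

156.64 labor-hours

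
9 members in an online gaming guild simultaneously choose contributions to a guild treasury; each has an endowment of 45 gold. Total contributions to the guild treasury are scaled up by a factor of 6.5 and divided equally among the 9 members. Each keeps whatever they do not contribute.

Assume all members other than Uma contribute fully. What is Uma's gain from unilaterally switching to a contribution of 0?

Switching from a contribution of 45 to 0 lets Uma keep an extra 45 gold, but lowers the guild treasury by 45, which costs Uma their own share of that drop: 6.5/9 × 45 = 32.50.
Net gain = 45 − 32.50 = 12.50. The private return per contributed unit (0.7222) is below 1, so free-riding is indeed the best response regardless of what the others do.

12.50 gold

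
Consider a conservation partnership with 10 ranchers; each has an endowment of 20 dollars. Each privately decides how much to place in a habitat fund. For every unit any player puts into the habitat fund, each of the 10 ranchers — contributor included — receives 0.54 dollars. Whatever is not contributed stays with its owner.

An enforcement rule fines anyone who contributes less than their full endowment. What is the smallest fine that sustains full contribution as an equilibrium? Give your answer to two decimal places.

Given the others contribute fully, the best deviation is to contribute 0 (any partial contribution still incurs the fine and gives up units whose private return 0.54 is below 1).
Deviating from 20 to 0 saves 20 dollars but forfeits the deviator's share of the drop in the habitat fund: 0.54 × 20 = 10.80.
So the deviation gain is 20 − 10.80 = 9.20, and the fine must be at least 9.20 dollars to wipe it out.

9.20 dollars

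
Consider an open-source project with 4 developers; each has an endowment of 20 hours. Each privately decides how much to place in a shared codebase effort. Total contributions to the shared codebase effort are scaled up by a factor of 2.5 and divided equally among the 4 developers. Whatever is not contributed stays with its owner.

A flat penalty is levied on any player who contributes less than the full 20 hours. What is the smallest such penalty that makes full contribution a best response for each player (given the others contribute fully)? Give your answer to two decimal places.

Given the others contribute fully, the best deviation is to contribute 0 (any partial contribution still incurs the fine and gives up units whose private return 0.6250 is below 1).
Deviating from 20 to 0 saves 20 hours but forfeits the deviator's share of the drop in the shared codebase effort: 2.5/4 × 20 = 12.50.
So the deviation gain is 20 − 12.50 = 7.50, and the fine must be at least 7.50 hours to wipe it out.

7.50 hours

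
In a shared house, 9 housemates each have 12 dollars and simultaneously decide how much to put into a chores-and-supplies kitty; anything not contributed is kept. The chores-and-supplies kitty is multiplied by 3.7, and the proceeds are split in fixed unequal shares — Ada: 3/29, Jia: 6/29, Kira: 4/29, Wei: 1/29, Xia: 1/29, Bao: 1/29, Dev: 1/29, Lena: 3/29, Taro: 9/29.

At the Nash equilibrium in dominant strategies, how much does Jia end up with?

A player with share s gets back 3.7·s per unit contributed, so full contribution is dominant for anyone with s > 1/3.7 = 0.2703 and zero contribution is dominant for anyone below.
The only share above 0.2703 is Taro's 9/29, contributing 12; the remaining 8 contribute 0. Total contributed: 12.
Jia keeps 12 and receives 3.7 × 12 × 6/29 = 9.19 from the chores-and-supplies kitty, for a payoff of 21.19.

21.19 dollars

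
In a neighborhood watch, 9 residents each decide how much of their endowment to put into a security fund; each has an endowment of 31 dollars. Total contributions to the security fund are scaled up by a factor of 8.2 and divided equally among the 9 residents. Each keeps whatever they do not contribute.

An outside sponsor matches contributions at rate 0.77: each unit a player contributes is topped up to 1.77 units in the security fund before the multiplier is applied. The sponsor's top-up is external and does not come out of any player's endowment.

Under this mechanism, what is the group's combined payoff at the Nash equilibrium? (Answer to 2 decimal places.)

4049.41 dollars

The effective private return per unit is now 8.2 × 1.77 / 9 = 1.6127 > 1, so every player's dominant strategy flips to full contribution.
So the Nash equilibrium is full contribution by all 9; the group earns 8.2 × 1.77 × 279 = 4049.41.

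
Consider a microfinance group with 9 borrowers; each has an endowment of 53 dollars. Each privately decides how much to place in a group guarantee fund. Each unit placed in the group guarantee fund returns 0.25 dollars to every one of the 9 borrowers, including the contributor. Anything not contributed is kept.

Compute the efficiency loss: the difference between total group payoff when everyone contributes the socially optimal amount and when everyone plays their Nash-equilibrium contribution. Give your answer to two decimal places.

596.25 dollars

The private return per contributed unit is 0.25 < 1, so contributing 0 is dominant for every player. At the Nash equilibrium everyone keeps their 53, and the group total is 9 × 53 = 477.
Each contributed unit returns 2.250 to the group as a whole (0.25 to each of 9 players), which exceeds 1, so the social optimum is full contribution: group total = 2.250 × 477 = 1073.25.
Efficiency loss = 1073.25 − 477 = 596.25.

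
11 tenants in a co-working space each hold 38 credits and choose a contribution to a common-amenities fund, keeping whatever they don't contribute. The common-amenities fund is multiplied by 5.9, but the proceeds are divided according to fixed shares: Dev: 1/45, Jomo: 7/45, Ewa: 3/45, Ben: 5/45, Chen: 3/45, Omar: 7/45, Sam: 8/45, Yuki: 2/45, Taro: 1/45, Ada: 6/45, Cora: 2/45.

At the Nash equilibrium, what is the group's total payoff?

604.20 credits

Each unit j contributes comes back to j as 5.9 × (j's share), so j prefers to contribute only if that share exceeds 1/5.9 = 0.1695; otherwise keeping the unit dominates.
Sam alone (share 8/45) is above the threshold, contributing 38; the remaining 10 contribute 0. Total contributed: 38.
The common-amenities fund pays out 5.9 × 38 = 224.20 in total (split across the unequal shares, but the aggregate is all that matters for the group sum).
The 10 free-riders keep 38 each, adding 380. Group total = 380 + 224.20 = 604.20.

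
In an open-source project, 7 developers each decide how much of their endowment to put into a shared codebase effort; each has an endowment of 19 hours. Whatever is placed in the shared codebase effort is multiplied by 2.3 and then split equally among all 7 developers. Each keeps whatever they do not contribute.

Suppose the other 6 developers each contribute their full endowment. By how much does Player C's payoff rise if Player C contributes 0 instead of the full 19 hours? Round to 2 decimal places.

Switching from a contribution of 19 to 0 lets Player C keep an extra 19 hours, but lowers the shared codebase effort by 19, which costs Player C their own share of that drop: 2.3/7 × 19 = 6.24.
Net gain = 19 − 6.24 = 12.76. The private return per contributed unit (0.3286) is below 1, so free-riding is indeed the best response regardless of what the others do.

12.76 hours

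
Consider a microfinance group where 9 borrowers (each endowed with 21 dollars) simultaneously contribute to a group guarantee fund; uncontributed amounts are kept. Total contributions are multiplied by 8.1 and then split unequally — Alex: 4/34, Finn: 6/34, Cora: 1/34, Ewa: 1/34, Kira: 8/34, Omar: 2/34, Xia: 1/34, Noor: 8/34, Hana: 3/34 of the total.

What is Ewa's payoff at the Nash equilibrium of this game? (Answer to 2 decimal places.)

Each unit j contributes comes back to j as 8.1 × (j's share), so j prefers to contribute only if that share exceeds 1/8.1 = 0.1235; otherwise keeping the unit dominates.
The shares above 0.1235 belong to Finn, Kira and Noor, contributing 21 each; the remaining 6 contribute 0. Total contributed: 63.
Ewa keeps 21 and receives 8.1 × 63 × 1/34 = 15.01 from the group guarantee fund, for a payoff of 36.01.

36.01 dollars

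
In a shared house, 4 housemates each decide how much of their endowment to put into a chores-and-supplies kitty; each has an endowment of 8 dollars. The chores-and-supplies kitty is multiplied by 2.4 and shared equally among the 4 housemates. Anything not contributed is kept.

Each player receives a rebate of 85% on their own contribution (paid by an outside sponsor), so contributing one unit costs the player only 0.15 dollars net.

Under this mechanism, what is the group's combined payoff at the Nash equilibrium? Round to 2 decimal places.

104.00 dollars

Under the mechanism each unit contributed yields (2.4/4) / 0.15 = 4.0000 back to its contributor per unit of net cost, which exceeds 1, making full contribution the dominant choice for everyone.
So the Nash equilibrium is full contribution by all 4; the group earns 4 × (8 × 0.85 + 2.4 × 8) = 104.00.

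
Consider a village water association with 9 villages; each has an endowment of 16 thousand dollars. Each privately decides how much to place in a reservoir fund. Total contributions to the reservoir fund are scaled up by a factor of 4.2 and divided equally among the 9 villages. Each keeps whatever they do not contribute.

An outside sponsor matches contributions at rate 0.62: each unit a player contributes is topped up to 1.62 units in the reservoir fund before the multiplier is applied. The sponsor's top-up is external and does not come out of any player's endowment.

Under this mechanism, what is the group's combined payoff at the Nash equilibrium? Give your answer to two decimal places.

144.00 thousand dollars

Even with the mechanism, each unit contributed returns only 4.2 × 1.62 / 9 = 0.7560 per unit of net cost, so contributing nothing is still dominant.
At the Nash equilibrium no one contributes; group total payoff = 9 × 16 = 144.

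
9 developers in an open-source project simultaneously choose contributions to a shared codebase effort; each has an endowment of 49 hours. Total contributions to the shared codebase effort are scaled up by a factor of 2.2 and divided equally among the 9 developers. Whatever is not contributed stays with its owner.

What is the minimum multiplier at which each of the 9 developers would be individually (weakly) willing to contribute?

9

A contributed unit returns (multiplier)/9 to its contributor.
This reaches 1 exactly when the multiplier is 9.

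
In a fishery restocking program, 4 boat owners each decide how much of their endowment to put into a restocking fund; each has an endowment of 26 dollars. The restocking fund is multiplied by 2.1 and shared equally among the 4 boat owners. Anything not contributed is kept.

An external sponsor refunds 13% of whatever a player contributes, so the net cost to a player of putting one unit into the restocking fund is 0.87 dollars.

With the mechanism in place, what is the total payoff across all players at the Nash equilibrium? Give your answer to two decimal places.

104.00 dollars

Even with the mechanism, each unit contributed returns only (2.1/4) / 0.87 = 0.6034 per unit of net cost, so contributing nothing is still dominant.
Everyone keeps their endowment and the group total is 4 × 26 = 104.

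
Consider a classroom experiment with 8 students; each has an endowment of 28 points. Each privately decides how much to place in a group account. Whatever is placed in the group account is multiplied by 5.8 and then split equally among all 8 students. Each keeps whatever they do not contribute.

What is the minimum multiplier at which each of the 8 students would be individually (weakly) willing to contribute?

A contributed unit returns (multiplier)/8 to its contributor.
This reaches 1 exactly when the multiplier is 8.

8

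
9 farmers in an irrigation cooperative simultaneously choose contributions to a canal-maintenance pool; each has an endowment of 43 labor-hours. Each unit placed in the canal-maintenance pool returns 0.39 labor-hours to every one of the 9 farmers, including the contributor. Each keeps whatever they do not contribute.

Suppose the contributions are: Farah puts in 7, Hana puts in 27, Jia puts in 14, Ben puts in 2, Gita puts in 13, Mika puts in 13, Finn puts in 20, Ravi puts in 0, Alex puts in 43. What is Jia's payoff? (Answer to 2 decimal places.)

83.21 labor-hours

Total contributed: 7 + 27 + 14 + 2 + 13 + 13 + 20 + 0 + 43 = 139.
Each receives 0.39 × 139 = 54.21 from the canal-maintenance pool.
Jia keeps 43 − 14 = 29, so Jia's payoff is 29 + 54.21 = 83.21.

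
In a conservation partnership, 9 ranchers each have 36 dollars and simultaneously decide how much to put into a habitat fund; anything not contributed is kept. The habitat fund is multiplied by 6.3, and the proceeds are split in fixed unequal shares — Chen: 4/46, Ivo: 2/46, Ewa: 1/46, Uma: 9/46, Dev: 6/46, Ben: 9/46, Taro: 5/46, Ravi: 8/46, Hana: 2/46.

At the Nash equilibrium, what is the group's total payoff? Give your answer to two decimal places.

Each unit j contributes comes back to j as 6.3 × (j's share), so j prefers to contribute only if that share exceeds 1/6.3 = 0.1587; otherwise keeping the unit dominates.
Uma, Ben and Ravi clear that bar, contributing 36 each; the remaining 6 contribute 0. Total contributed: 108.
The habitat fund pays out 6.3 × 108 = 680.40 in total (split across the unequal shares, but the aggregate is all that matters for the group sum).
The 6 free-riders keep 36 each, adding 216. Group total = 216 + 680.40 = 896.40.

896.40 dollars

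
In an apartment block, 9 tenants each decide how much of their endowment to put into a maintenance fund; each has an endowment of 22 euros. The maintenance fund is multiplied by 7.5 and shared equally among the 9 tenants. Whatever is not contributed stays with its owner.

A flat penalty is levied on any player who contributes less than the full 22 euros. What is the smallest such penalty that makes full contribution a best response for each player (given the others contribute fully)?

3.67 euros

Given the others contribute fully, the best deviation is to contribute 0 (any partial contribution still incurs the fine and gives up units whose private return 0.8333 is below 1).
Deviating from 22 to 0 saves 22 euros but forfeits the deviator's share of the drop in the maintenance fund: 7.5/9 × 22 = 18.33.
So the deviation gain is 22 − 18.33 = 3.67, and the fine must be at least 3.67 euros to wipe it out.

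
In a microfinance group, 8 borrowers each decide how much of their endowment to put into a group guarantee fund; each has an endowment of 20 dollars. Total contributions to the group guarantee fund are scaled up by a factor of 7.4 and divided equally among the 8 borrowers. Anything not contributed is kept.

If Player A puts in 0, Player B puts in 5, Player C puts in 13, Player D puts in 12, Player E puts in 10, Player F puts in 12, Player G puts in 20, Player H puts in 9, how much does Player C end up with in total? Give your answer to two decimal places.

Total contributed: 0 + 5 + 13 + 12 + 10 + 12 + 20 + 9 = 81.
Each receives 7.4 × 81 / 8 = 74.93 from the group guarantee fund.
Player C keeps 20 − 13 = 7, so Player C's payoff is 7 + 74.93 = 81.93.

81.93 dollars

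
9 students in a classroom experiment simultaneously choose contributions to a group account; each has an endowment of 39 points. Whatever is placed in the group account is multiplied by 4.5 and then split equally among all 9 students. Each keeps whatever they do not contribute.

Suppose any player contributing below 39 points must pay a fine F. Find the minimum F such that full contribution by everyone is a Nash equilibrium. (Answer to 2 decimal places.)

Given the others contribute fully, the best deviation is to contribute 0 (any partial contribution still incurs the fine and gives up units whose private return 0.5000 is below 1).
Deviating from 39 to 0 saves 39 points but forfeits the deviator's share of the drop in the group account: 4.5/9 × 39 = 19.50.
So the deviation gain is 39 − 19.50 = 19.50, and the fine must be at least 19.50 points to wipe it out.

19.50 points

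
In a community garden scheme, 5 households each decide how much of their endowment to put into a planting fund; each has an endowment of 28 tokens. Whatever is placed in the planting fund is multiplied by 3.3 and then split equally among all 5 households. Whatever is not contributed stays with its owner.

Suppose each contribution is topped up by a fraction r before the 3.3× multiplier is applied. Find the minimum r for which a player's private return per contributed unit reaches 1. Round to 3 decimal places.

0.515

With matching at rate r, one contributed unit becomes (1 + r) in the planting fund and returns 3.3 × (1 + r) / 5 to the contributor.
Setting this equal to 1: 1 + r = 5/3.3 = 1.5152.
So the minimum matching rate is r = 1.5152 − 1 = 0.515.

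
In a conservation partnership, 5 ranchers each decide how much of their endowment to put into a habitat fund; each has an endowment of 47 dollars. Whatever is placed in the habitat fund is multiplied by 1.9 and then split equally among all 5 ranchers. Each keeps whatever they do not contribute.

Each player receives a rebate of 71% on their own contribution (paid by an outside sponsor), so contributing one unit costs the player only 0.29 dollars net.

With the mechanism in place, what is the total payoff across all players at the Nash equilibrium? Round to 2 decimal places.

The effective private return per unit is now (1.9/5) / 0.29 = 1.3103 > 1, so every player's dominant strategy flips to full contribution.
So the Nash equilibrium is full contribution by all 5; the group earns 5 × (47 × 0.71 + 1.9 × 47) = 613.35.

613.35 dollars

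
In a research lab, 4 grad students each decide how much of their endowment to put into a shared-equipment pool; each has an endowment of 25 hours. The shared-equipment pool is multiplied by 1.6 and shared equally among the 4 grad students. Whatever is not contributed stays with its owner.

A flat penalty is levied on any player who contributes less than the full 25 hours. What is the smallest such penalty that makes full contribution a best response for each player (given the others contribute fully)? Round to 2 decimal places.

15.00 hours

Given the others contribute fully, the best deviation is to contribute 0 (any partial contribution still incurs the fine and gives up units whose private return 0.4000 is below 1).
Deviating from 25 to 0 saves 25 hours but forfeits the deviator's share of the drop in the shared-equipment pool: 1.6/4 × 25 = 10.00.
So the deviation gain is 25 − 10.00 = 15.00, and the fine must be at least 15.00 hours to wipe it out.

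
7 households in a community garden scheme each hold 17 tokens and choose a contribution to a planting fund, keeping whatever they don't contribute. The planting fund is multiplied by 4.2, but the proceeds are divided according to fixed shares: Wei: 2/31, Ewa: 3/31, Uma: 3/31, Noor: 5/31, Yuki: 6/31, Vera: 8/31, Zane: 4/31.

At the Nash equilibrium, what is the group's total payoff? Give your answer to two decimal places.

A player with share s gets back 4.2·s per unit contributed, so full contribution is dominant for anyone with s > 1/4.2 = 0.2381 and zero contribution is dominant for anyone below.
Only Vera (8/31) clears that bar, contributing 17; the remaining 6 contribute 0. Total contributed: 17.
The planting fund pays out 4.2 × 17 = 71.40 in total (split across the unequal shares, but the aggregate is all that matters for the group sum).
The 6 free-riders keep 17 each, adding 102. Group total = 102 + 71.40 = 173.40.

173.40 tokens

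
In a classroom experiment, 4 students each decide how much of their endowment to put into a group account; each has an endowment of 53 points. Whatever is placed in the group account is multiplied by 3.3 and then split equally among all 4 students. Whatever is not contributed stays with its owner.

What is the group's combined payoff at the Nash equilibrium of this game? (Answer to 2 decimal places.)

Each contributed unit returns 3.3/4 = 0.8250 to its contributor — below 1 — so contributing 0 is dominant for every player. At the Nash equilibrium everyone keeps their 53, and the group total is 4 × 53 = 212.

212.00 points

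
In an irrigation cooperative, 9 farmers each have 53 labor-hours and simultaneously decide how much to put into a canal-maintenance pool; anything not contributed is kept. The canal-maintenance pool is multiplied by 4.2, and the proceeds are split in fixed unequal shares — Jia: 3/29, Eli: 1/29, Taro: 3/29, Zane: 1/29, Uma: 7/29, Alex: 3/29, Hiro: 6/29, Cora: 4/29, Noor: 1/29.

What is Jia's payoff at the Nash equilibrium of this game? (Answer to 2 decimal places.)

A player with share s gets back 4.2·s per unit contributed, so full contribution is dominant for anyone with s > 1/4.2 = 0.2381 and zero contribution is dominant for anyone below.
Uma alone (share 7/29) is above the threshold, contributing 53; the remaining 8 contribute 0. Total contributed: 53.
Jia keeps 53 and receives 4.2 × 53 × 3/29 = 23.03 from the canal-maintenance pool, for a payoff of 76.03.

76.03 labor-hours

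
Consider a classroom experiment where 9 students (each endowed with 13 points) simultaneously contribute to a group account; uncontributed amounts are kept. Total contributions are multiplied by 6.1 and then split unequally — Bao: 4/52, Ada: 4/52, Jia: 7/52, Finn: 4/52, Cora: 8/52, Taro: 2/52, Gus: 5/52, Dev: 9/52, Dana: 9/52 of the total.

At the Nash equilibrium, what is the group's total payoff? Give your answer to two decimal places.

Each unit j contributes comes back to j as 6.1 × (j's share), so j prefers to contribute only if that share exceeds 1/6.1 = 0.1639; otherwise keeping the unit dominates.
The shares above 0.1639 belong to Dev and Dana, contributing 13 each; the remaining 7 contribute 0. Total contributed: 26.
The group account pays out 6.1 × 26 = 158.60 in total (split across the unequal shares, but the aggregate is all that matters for the group sum).
The 7 free-riders keep 13 each, adding 91. Group total = 91 + 158.60 = 249.60.

249.60 points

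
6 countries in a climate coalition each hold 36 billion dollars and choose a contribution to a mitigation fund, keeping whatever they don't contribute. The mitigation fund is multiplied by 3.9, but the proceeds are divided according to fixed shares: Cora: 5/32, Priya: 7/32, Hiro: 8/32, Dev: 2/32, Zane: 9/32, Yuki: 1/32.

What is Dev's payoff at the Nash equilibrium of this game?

44.78 billion dollars

A player with share s gets back 3.9·s per unit contributed, so full contribution is dominant for anyone with s > 1/3.9 = 0.2564 and zero contribution is dominant for anyone below.
The only share above 0.2564 is Zane's 9/32, contributing 36; the remaining 5 contribute 0. Total contributed: 36.
Dev keeps 36 and receives 3.9 × 36 × 2/32 = 8.78 from the mitigation fund, for a payoff of 44.78.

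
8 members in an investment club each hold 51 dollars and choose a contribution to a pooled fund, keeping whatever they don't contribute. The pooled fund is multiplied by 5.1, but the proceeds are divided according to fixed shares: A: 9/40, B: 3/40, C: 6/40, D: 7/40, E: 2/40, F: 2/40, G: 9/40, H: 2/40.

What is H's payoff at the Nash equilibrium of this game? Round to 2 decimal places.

A player with share s gets back 5.1·s per unit contributed, so full contribution is dominant for anyone with s > 1/5.1 = 0.1961 and zero contribution is dominant for anyone below.
A and G clear that bar, contributing 51 each; the remaining 6 contribute 0. Total contributed: 102.
H keeps 51 and receives 5.1 × 102 × 2/40 = 26.01 from the pooled fund, for a payoff of 77.01.

77.01 dollars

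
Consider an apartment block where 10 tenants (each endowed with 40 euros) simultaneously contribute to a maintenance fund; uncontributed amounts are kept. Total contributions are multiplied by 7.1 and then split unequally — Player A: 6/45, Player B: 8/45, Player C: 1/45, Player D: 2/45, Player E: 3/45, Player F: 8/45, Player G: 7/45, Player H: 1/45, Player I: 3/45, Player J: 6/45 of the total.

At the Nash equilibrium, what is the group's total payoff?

1132.00 euros

Each unit j contributes comes back to j as 7.1 × (j's share), so j prefers to contribute only if that share exceeds 1/7.1 = 0.1408; otherwise keeping the unit dominates.
The shares above 0.1408 belong to Player B, Player F and Player G, contributing 40 each; the remaining 7 contribute 0. Total contributed: 120.
The maintenance fund pays out 7.1 × 120 = 852.00 in total (split across the unequal shares, but the aggregate is all that matters for the group sum).
The 7 free-riders keep 40 each, adding 280. Group total = 280 + 852.00 = 1132.00.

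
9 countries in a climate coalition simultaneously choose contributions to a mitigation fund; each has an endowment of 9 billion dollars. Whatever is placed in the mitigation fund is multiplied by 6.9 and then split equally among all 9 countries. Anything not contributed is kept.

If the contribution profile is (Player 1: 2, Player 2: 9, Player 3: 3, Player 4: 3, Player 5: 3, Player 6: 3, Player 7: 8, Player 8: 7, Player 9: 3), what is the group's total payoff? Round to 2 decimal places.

322.90 billion dollars

Total contributed: 2 + 9 + 3 + 3 + 3 + 3 + 8 + 7 + 3 = 41; total kept: 9 × 9 − 41 = 40.
The mitigation fund pays out 6.9 × 41 = 282.90 in aggregate.
Group total = 40 + 282.90 = 322.90.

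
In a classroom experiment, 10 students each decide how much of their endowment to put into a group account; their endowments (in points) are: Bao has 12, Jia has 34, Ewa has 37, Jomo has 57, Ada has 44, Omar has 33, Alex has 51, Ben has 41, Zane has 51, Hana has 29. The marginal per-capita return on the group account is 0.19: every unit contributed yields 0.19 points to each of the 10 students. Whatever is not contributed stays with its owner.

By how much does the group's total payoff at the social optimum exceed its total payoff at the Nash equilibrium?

The private return per contributed unit is 0.19 < 1 for everyone, so the Nash equilibrium is zero contribution and the group total is Σ E_j = 12 + 34 + 37 + 57 + 44 + 33 + 51 + 41 + 51 + 29 = 389.
Each contributed unit returns 1.900 to the group, so the social optimum is full contribution by everyone: group total = 1.900 × 389 = 739.10.
Efficiency loss = (1.900 − 1) × 389 = 350.10.

350.10 points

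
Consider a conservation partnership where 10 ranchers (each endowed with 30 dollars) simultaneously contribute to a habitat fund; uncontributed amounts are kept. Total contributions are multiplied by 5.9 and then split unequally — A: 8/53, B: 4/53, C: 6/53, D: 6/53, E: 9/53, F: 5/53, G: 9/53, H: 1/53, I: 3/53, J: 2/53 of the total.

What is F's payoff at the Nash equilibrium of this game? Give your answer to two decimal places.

63.40 dollars

A player with share s gets back 5.9·s per unit contributed, so full contribution is dominant for anyone with s > 1/5.9 = 0.1695 and zero contribution is dominant for anyone below.
E and G are above the threshold, contributing 30 each; the remaining 8 contribute 0. Total contributed: 60.
F keeps 30 and receives 5.9 × 60 × 5/53 = 33.40 from the habitat fund, for a payoff of 63.40.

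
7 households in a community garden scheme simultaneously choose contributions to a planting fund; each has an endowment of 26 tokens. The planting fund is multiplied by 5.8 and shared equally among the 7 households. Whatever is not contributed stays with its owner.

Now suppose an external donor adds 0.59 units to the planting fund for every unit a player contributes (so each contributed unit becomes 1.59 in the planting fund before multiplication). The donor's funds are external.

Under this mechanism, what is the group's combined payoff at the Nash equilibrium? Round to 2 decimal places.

1678.40 tokens

With the mechanism, a contributed unit returns 5.8 × 1.59 / 7 = 1.3174 per unit of net cost to the contributor — now above 1 — so contributing fully is weakly dominant for every player.
At the Nash equilibrium everyone contributes 26. Group total payoff = 5.8 × 1.59 × 182 = 1678.40.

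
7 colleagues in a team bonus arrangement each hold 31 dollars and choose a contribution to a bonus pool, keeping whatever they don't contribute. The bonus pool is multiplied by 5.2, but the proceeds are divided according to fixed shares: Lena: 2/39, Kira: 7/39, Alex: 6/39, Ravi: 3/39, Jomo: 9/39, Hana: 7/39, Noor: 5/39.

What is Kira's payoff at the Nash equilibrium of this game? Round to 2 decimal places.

59.93 dollars

Player j's private return per contributed unit is 5.2 × (j's share). Contributing is weakly dominant for j when that share is at least 1/5.2 = 0.1923, and contributing 0 is dominant otherwise.
The only share above 0.1923 is Jomo's 9/39, contributing 31; the remaining 6 contribute 0. Total contributed: 31.
Kira keeps 31 and receives 5.2 × 31 × 7/39 = 28.93 from the bonus pool, for a payoff of 59.93.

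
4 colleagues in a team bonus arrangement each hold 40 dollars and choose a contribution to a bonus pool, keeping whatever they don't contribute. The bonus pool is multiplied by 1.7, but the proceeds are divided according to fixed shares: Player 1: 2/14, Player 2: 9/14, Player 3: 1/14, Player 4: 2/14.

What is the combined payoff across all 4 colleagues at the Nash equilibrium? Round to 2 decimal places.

188.00 dollars

A player with share s gets back 1.7·s per unit contributed, so full contribution is dominant for anyone with s > 1/1.7 = 0.5882 and zero contribution is dominant for anyone below.
Only Player 2 (9/14) clears that bar, contributing 40; the remaining 3 contribute 0. Total contributed: 40.
The bonus pool pays out 1.7 × 40 = 68.00 in total (split across the unequal shares, but the aggregate is all that matters for the group sum).
The 3 free-riders keep 40 each, adding 120. Group total = 120 + 68.00 = 188.00.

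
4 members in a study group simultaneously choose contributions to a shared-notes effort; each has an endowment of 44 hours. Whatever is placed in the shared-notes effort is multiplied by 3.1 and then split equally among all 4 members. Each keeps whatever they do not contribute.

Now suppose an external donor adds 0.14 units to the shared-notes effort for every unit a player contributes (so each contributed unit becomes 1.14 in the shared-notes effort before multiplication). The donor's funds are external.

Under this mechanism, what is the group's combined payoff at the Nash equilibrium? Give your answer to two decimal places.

Even with the mechanism, each unit contributed returns only 3.1 × 1.14 / 4 = 0.8835 per unit of net cost, so contributing nothing is still dominant.
Everyone keeps their endowment and the group total is 4 × 44 = 176.

176.00 hours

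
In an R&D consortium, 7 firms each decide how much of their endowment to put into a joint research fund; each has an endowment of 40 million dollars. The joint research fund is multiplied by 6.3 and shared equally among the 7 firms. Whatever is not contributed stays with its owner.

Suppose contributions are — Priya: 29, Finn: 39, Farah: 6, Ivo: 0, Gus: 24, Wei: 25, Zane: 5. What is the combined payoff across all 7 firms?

958.40 million dollars

Total contributed: 29 + 39 + 6 + 0 + 24 + 25 + 5 = 128; total kept: 7 × 40 − 128 = 152.
The joint research fund pays out 6.3 × 128 = 806.40 in aggregate.
Group total = 152 + 806.40 = 958.40.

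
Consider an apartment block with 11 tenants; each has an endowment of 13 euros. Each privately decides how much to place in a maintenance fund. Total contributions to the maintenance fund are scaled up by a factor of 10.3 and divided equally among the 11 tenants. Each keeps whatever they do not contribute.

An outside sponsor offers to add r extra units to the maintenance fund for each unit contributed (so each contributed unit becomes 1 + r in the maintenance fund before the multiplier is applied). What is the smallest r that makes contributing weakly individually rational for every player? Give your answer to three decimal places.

0.068

With matching at rate r, one contributed unit becomes (1 + r) in the maintenance fund and returns 10.3 × (1 + r) / 11 to the contributor.
Setting this equal to 1: 1 + r = 11/10.3 = 1.0680.
So the minimum matching rate is r = 1.0680 − 1 = 0.068.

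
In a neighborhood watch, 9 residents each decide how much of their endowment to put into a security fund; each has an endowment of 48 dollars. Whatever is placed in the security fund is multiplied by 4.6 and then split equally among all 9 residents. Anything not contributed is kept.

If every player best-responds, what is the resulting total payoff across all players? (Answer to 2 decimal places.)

432.00 dollars

Each contributed unit returns 4.6/9 = 0.5111 to its contributor — below 1 — so contributing 0 is dominant for every player. At the Nash equilibrium everyone keeps their 48, and the group total is 9 × 48 = 432.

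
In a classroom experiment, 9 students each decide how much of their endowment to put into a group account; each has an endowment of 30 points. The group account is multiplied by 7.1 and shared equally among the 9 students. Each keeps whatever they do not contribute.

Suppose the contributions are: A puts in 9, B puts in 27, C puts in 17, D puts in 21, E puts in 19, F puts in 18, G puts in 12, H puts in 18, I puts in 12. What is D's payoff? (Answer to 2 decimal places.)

Total contributed: 9 + 27 + 17 + 21 + 19 + 18 + 12 + 18 + 12 = 153.
Each receives 7.1 × 153 / 9 = 120.70 from the group account.
D keeps 30 − 21 = 9, so D's payoff is 9 + 120.70 = 129.70.

129.70 points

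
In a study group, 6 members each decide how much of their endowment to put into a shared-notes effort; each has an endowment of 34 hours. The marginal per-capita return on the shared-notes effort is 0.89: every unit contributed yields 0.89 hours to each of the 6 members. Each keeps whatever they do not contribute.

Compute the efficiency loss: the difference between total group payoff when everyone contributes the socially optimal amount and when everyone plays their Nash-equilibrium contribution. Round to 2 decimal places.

The private return per contributed unit is 0.89 < 1, so contributing 0 is dominant for every player. At the Nash equilibrium everyone keeps their 34, and the group total is 6 × 34 = 204.
Each contributed unit returns 5.340 to the group as a whole (0.89 to each of 6 players), which exceeds 1, so the social optimum is full contribution: group total = 5.340 × 204 = 1089.36.
Efficiency loss = 1089.36 − 204 = 885.36.

885.36 hours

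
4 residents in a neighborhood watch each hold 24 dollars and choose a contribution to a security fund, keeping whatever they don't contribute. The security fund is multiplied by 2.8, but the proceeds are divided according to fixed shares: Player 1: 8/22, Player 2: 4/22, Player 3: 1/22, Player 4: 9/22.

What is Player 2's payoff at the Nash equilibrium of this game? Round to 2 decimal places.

48.44 dollars

Player j's private return per contributed unit is 2.8 × (j's share). Contributing is weakly dominant for j when that share is at least 1/2.8 = 0.3571, and contributing 0 is dominant otherwise.
Player 1 and Player 4 are above the threshold, contributing 24 each; the remaining 2 contribute 0. Total contributed: 48.
Player 2 keeps 24 and receives 2.8 × 48 × 4/22 = 24.44 from the security fund, for a payoff of 48.44.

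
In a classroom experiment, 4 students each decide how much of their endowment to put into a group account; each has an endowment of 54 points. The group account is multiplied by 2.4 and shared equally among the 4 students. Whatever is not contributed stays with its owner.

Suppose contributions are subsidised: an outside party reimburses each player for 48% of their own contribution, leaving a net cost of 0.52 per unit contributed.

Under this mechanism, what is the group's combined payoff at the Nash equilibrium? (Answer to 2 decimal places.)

The effective private return per unit is now (2.4/4) / 0.52 = 1.1538 > 1, so every player's dominant strategy flips to full contribution.
So the Nash equilibrium is full contribution by all 4; the group earns 4 × (54 × 0.48 + 2.4 × 54) = 622.08.

622.08 points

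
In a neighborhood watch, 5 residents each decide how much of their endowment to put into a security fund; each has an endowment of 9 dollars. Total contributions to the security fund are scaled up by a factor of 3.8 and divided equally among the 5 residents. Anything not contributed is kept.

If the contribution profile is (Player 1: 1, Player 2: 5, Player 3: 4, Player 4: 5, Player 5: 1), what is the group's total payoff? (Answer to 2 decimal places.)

Total contributed: 1 + 5 + 4 + 5 + 1 = 16; total kept: 5 × 9 − 16 = 29.
The security fund pays out 3.8 × 16 = 60.80 in aggregate.
Group total = 29 + 60.80 = 89.80.

89.80 dollars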